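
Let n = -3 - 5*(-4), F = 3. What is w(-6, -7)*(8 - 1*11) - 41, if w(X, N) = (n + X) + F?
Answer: -83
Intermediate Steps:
n = 17 (n = -3 + 20 = 17)
w(X, N) = 20 + X (w(X, N) = (17 + X) + 3 = 20 + X)
w(-6, -7)*(8 - 1*11) - 41 = (20 - 6)*(8 - 1*11) - 41 = 14*(8 - 11) - 41 = 14*(-3) - 41 = -42 - 41 = -83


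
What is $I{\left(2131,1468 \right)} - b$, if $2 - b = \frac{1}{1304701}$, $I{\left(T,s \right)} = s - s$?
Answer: $- \frac{2609401}{1304701} \approx -2.0$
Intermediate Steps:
$I{\left(T,s \right)} = 0$
$b = \frac{2609401}{1304701}$ ($b = 2 - \frac{1}{1304701} = \frac{2609401}{1304701} \approx 2.0$)
$I{\left(2131,1468 \right)} - b = 0 - \frac{2609401}{1304701} = - \frac{2609401}{1304701}$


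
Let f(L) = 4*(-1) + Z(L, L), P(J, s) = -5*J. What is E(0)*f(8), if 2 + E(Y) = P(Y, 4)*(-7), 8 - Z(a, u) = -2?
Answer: -12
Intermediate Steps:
Z(a, u) = 10 (Z(a, u) = 8 - 1*(-2) = 8 + 2 = 10)
E(Y) = -2 + 35*Y (E(Y) = -2 - 5*Y*(-7) = -2 + 35*Y)
f(L) = 6 (f(L) = 4*(-1) + 10 = -4 + 10 = 6)
E(0)*f(8) = (-2 + 35*0)*6 = (-2 + 0)*6 = -2*6 = -12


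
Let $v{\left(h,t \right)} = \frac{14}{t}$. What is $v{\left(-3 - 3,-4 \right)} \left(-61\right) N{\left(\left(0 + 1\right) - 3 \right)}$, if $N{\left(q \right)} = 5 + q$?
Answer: $\frac{1281}{2} \approx 640.5$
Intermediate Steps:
$v{\left(-3 - 3,-4 \right)} \left(-61\right) N{\left(\left(0 + 1\right) - 3 \right)} = \frac{14}{-4} \left(-61\right) \left(5 + \left(\left(0 + 1\right) - 3\right)\right) = 14 \left(- \frac{1}{4}\right) \left(-61\right) \left(5 + \left(1 - 3\right)\right) = \left(- \frac{7}{2}\right) \left(-61\right) \left(5 - 2\right) = \frac{427}{2} \cdot 3 = \frac{1281}{2}$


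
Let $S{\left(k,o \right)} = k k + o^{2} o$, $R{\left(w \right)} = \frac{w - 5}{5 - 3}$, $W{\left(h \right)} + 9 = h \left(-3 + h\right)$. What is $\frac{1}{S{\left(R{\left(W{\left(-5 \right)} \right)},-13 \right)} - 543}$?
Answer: $- \frac{1}{2571} \approx -0.00038895$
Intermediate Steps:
$W{\left(h \right)} = -9 + h \left(-3 + h\right)$
$R{\left(w \right)} = - \frac{5}{2} + \frac{w}{2}$ ($R{\left(w \right)} = \frac{-5 + w}{2} = \left(-5 + w\right) \frac{1}{2} = - \frac{5}{2} + \frac{w}{2}$)
$S{\left(k,o \right)} = k^{2} + o^{3}$
$\frac{1}{S{\left(R{\left(W{\left(-5 \right)} \right)},-13 \right)} - 543} = \frac{1}{\left(\left(- \frac{5}{2} + \frac{-9 + \left(-5\right)^{2} - -15}{2}\right)^{2} + \left(-13\right)^{3}\right) - 543} = \frac{1}{\left(\left(- \frac{5}{2} + \frac{-9 + 25 + 15}{2}\right)^{2} - 2197\right) - 543} = \frac{1}{\left(\left(- \frac{5}{2} + \frac{1}{2} \cdot 31\right)^{2} - 2197\right) - 543} = \frac{1}{\left(\left(- \frac{5}{2} + \frac{31}{2}\right)^{2} - 2197\right) - 543} = \frac{1}{\left(13^{2} - 2197\right) - 543} = \frac{1}{\left(169 - 2197\right) - 543} = \frac{1}{-2028 - 543} = \frac{1}{-2571} = - \frac{1}{2571}$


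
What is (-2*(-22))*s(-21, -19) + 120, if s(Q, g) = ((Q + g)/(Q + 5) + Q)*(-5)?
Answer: 4190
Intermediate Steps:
s(Q, g) = -5*Q - 5*(Q + g)/(5 + Q) (s(Q, g) = ((Q + g)/(5 + Q) + Q)*(-5) = (Q + (Q + g)/(5 + Q))*(-5) = -5*Q - 5*(Q + g)/(5 + Q))
(-2*(-22))*s(-21, -19) + 120 = (-2*(-22))*(5*(-1*(-19) - 1*(-21)² - 6*(-21))/(5 - 21)) + 120 = 44*(5*(19 - 1*441 + 126)/(-16)) + 120 = 44*(5*(-1/16)*(19 - 441 + 126)) + 120 = 44*(5*(-1/16)*(-296)) + 120 = 44*(185/2) + 120 = 4070 + 120 = 4190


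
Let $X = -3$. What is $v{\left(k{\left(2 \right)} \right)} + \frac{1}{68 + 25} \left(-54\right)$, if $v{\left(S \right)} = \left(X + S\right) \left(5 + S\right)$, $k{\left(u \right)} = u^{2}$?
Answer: $\frac{261}{31} \approx 8.4194$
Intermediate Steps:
$v{\left(S \right)} = \left(-3 + S\right) \left(5 + S\right)$
$v{\left(k{\left(2 \right)} \right)} + \frac{1}{68 + 25} \left(-54\right) = \left(-15 + \left(2^{2}\right)^{2} + 2 \cdot 2^{2}\right) + \frac{1}{68 + 25} \left(-54\right) = \left(-15 + 4^{2} + 2 \cdot 4\right) + \frac{1}{93} \left(-54\right) = \left(-15 + 16 + 8\right) + \frac{1}{93} \left(-54\right) = 9 - \frac{18}{31} = \frac{261}{31}$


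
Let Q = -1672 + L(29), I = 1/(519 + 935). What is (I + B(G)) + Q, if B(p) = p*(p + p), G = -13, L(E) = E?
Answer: -1897469/1454 ≈ -1305.0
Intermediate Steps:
B(p) = 2*p² (B(p) = p*(2*p) = 2*p²)
I = 1/1454 ≈ 0.00068776
Q = -1643 (Q = -1672 + 29 = -1643)
(I + B(G)) + Q = (1/1454 + 2*(-13)²) - 1643 = (1/1454 + 2*169) - 1643 = (1/1454 + 338) - 1643 = 491453/1454 - 1643 = -1897469/1454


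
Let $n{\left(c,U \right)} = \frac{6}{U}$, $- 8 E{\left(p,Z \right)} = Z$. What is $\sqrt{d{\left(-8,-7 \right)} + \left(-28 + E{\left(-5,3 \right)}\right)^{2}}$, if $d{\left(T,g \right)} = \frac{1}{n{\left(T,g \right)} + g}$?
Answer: $\frac{\sqrt{155850585}}{440} \approx 28.373$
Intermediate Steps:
$E{\left(p,Z \right)} = - \frac{Z}{8}$
$d{\left(T,g \right)} = \frac{1}{g + \frac{6}{g}}$ ($d{\left(T,g \right)} = \frac{1}{\frac{6}{g} + g} = \frac{1}{g + \frac{6}{g}}$)
$\sqrt{d{\left(-8,-7 \right)} + \left(-28 + E{\left(-5,3 \right)}\right)^{2}} = \sqrt{- \frac{7}{6 + \left(-7\right)^{2}} + \left(-28 - \frac{3}{8}\right)^{2}} = \sqrt{- \frac{7}{6 + 49} + \left(-28 - \frac{3}{8}\right)^{2}} = \sqrt{- \frac{7}{55} + \left(- \frac{227}{8}\right)^{2}} = \sqrt{\left(-7\right) \frac{1}{55} + \frac{51529}{64}} = \sqrt{- \frac{7}{55} + \frac{51529}{64}} = \sqrt{\frac{2833647}{3520}} = \frac{\sqrt{155850585}}{440}$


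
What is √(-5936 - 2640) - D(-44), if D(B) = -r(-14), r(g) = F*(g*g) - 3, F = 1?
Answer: 193 + 8*I*√134 ≈ 193.0 + 92.607*I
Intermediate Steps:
r(g) = -3 + g² (r(g) = 1*(g*g) - 3 = 1*g² - 3 = g² - 3 = -3 + g²)
D(B) = -193 (D(B) = -(-3 + (-14)²) = -(-3 + 196) = -1*193 = -193)
√(-5936 - 2640) - D(-44) = √(-5936 - 2640) - 1*(-193) = √(-8576) + 193 = 8*I*√134 + 193 = 193 + 8*I*√134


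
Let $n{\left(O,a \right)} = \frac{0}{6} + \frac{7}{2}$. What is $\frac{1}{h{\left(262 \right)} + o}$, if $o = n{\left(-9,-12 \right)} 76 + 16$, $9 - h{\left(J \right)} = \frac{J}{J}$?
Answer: $\frac{1}{290} \approx 0.0034483$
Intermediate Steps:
$n{\left(O,a \right)} = \frac{7}{2}$ ($n{\left(O,a \right)} = 0 \cdot \frac{1}{6} + 7 \cdot \frac{1}{2} = 0 + \frac{7}{2} = \frac{7}{2}$)
$h{\left(J \right)} = 8$ ($h{\left(J \right)} = 9 - \frac{J}{J} = 9 - 1 = 8$)
$o = 282$ ($o = \frac{7}{2} \cdot 76 + 16 = 266 + 16 = 282$)
$\frac{1}{h{\left(262 \right)} + o} = \frac{1}{8 + 282} = \frac{1}{290}$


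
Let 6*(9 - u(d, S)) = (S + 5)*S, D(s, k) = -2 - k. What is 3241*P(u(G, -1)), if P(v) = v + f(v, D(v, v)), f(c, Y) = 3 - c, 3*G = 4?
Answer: 9723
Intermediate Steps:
G = 4/3 (G = (⅓)*4 = 4/3 ≈ 1.3333)
u(d, S) = 9 - S*(5 + S)/6 (u(d, S) = 9 - (S + 5)*S/6 = 9 - (5 + S)*S/6 = 9 - S*(5 + S)/6)
P(v) = 3 (P(v) = v + (3 - v) = 3)
3241*P(u(G, -1)) = 3241*3 = 9723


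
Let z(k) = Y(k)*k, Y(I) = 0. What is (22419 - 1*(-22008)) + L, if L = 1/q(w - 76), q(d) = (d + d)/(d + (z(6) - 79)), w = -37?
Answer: 5020347/113 ≈ 44428.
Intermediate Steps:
z(k) = 0 (z(k) = 0*k = 0)
q(d) = 2*d/(-79 + d) (q(d) = (d + d)/(d + (0 - 79)) = (2*d)/(d - 79) = (2*d)/(-79 + d) = 2*d/(-79 + d))
L = 96/113 (L = 1/(2*(-37 - 76)/(-79 + (-37 - 76))) = 1/(2*(-113)/(-79 - 113)) = 1/(2*(-113)/(-192)) = 1/(2*(-113)*(-1/192)) = 1/(113/96) = 96/113 ≈ 0.84956)
(22419 - 1*(-22008)) + L = (22419 - 1*(-22008)) + 96/113 = (22419 + 22008) + 96/113 = 44427 + 96/113 = 5020347/113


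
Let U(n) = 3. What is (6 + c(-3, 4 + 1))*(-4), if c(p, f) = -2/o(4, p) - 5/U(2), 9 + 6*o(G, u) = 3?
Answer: -76/3 ≈ -25.333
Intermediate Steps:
o(G, u) = -1 (o(G, u) = -3/2 + (⅙)*3 = -3/2 + ½ = -1)
c(p, f) = ⅓ (c(p, f) = -2/(-1) - 5/3 = -2*(-1) - 5*⅓ = 2 - 5/3 = ⅓)
(6 + c(-3, 4 + 1))*(-4) = (6 + ⅓)*(-4) = (19/3)*(-4) = -76/3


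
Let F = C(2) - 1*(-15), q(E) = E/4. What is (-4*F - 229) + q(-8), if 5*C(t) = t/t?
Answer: -1459/5 ≈ -291.80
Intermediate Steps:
C(t) = ⅕ (C(t) = (t/t)/5 = (⅕)*1 = ⅕)
q(E) = E/4 (q(E) = E*(¼) = E/4)
F = 76/5 (F = ⅕ - 1*(-15) = ⅕ + 15 = 76/5 ≈ 15.200)
(-4*F - 229) + q(-8) = (-4*76/5 - 229) + (¼)*(-8) = (-304/5 - 229) - 2 = -1449/5 - 2 = -1459/5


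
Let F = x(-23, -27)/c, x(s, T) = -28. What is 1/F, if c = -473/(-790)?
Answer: -473/22120 ≈ -0.021383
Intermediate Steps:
c = 473/790 (c = -473*(-1/790) = 473/790 ≈ 0.59873)
F = -22120/473 (F = -28/473/790 = -28*790/473 = -22120/473 ≈ -46.765)
1/F = 1/(-22120/473) = -473/22120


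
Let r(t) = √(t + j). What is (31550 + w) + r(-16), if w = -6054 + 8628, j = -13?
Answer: 34124 + I*√29 ≈ 34124.0 + 5.3852*I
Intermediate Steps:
w = 2574
r(t) = √(-13 + t) (r(t) = √(t - 13) = √(-13 + t))
(31550 + w) + r(-16) = (31550 + 2574) + √(-13 - 16) = 34124 + √(-29) = 34124 + I*√29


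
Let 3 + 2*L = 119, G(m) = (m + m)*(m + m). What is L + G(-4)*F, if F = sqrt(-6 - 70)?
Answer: 58 + 128*I*sqrt(19) ≈ 58.0 + 557.94*I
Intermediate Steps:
G(m) = 4*m**2 (G(m) = (2*m)*(2*m) = 4*m**2)
L = 58 (L = -3/2 + (1/2)*119 = -3/2 + 119/2 = 58)
F = 2*I*sqrt(19) (F = sqrt(-76) = 2*I*sqrt(19) ≈ 8.7178*I)
L + G(-4)*F = 58 + (4*(-4)**2)*(2*I*sqrt(19)) = 58 + (4*16)*(2*I*sqrt(19)) = 58 + 64*(2*I*sqrt(19)) = 58 + 128*I*sqrt(19)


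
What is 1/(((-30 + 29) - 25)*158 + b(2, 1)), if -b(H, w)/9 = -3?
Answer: -1/4081 ≈ -0.00024504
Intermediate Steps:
b(H, w) = 27 (b(H, w) = -9*(-3) = 27)
1/(((-30 + 29) - 25)*158 + b(2, 1)) = 1/(((-30 + 29) - 25)*158 + 27) = 1/((-1 - 25)*158 + 27) = 1/(-26*158 + 27) = 1/(-4108 + 27) = 1/(-4081) = -1/4081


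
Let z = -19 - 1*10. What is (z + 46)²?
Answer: 289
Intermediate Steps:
z = -29 (z = -19 - 10 = -29)
(z + 46)² = (-29 + 46)² = 17² = 289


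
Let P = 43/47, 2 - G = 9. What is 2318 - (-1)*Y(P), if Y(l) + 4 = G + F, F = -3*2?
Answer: 2301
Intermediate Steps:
G = -7 (G = 2 - 1*9 = 2 - 9 = -7)
F = -6
P = 43/47 (P = 43*(1/47) = 43/47 ≈ 0.91489)
Y(l) = -17 (Y(l) = -4 + (-7 - 6) = -4 - 13 = -17)
2318 - (-1)*Y(P) = 2318 - (-1)*(-17) = 2318 - 1*17 = 2318 - 17 = 2301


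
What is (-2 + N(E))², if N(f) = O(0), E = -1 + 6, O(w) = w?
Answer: 4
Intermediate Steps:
E = 5
N(f) = 0
(-2 + N(E))² = (-2 + 0)² = (-2)² = 4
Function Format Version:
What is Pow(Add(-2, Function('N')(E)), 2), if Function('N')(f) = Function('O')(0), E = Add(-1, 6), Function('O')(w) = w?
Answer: 4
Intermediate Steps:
E = 5
Function('N')(f) = 0
Pow(Add(-2, Function('N')(E)), 2) = Pow(Add(-2, 0), 2) = Pow(-2, 2) = 4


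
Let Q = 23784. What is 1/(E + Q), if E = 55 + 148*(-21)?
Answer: 1/20731 ≈ 4.8237e-5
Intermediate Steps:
E = -3053 (E = 55 - 3108 = -3053)
1/(E + Q) = 1/(-3053 + 23784) = 1/20731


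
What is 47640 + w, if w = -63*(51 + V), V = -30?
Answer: 46317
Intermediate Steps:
w = -1323 (w = -63*(51 - 30) = -63*21 = -1323)
47640 + w = 47640 - 1323 = 46317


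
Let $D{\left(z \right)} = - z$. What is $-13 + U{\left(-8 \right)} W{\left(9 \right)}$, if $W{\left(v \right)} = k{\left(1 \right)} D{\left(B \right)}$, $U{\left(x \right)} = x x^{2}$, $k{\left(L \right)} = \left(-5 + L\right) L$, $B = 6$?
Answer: $-12301$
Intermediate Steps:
$k{\left(L \right)} = L \left(-5 + L\right)$
$U{\left(x \right)} = x^{3}$
$W{\left(v \right)} = 24$ ($W{\left(v \right)} = 1 \left(-5 + 1\right) \left(\left(-1\right) 6\right) = 1 \left(-4\right) \left(-6\right) = \left(-4\right) \left(-6\right) = 24$)
$-13 + U{\left(-8 \right)} W{\left(9 \right)} = -13 + \left(-8\right)^{3} \cdot 24 = -13 - 12288 = -12301$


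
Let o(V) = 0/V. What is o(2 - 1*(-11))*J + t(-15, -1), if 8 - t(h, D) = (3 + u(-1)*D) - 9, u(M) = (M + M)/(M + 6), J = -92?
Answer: 68/5 ≈ 13.600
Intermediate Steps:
o(V) = 0
u(M) = 2*M/(6 + M) (u(M) = (2*M)/(6 + M) = 2*M/(6 + M))
t(h, D) = 14 + 2*D/5 (t(h, D) = 8 - ((3 + (2*(-1)/(6 - 1))*D) - 9) = 8 - ((3 + (2*(-1)/5)*D) - 9) = 8 - ((3 + (2*(-1)*(1/5))*D) - 9) = 8 - ((3 - 2*D/5) - 9) = 8 - (-6 - 2*D/5) = 8 + (6 + 2*D/5) = 14 + 2*D/5)
o(2 - 1*(-11))*J + t(-15, -1) = 0*(-92) + (14 + (2/5)*(-1)) = 0 + (14 - 2/5) = 0 + 68/5 = 68/5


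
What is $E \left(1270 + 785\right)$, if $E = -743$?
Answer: $-1526865$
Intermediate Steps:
$E \left(1270 + 785\right) = - 743 \left(1270 + 785\right) = \left(-743\right) 2055 = -1526865$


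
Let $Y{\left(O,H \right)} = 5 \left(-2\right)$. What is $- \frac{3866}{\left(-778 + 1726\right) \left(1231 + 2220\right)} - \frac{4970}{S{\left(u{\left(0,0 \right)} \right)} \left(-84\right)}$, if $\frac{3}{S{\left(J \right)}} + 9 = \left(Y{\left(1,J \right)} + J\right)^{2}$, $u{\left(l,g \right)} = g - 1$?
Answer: $\frac{10839723241}{4907322} \approx 2208.9$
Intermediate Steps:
$Y{\left(O,H \right)} = -10$
$u{\left(l,g \right)} = -1 + g$
$S{\left(J \right)} = \frac{3}{-9 + \left(-10 + J\right)^{2}}$
$- \frac{3866}{\left(-778 + 1726\right) \left(1231 + 2220\right)} - \frac{4970}{S{\left(u{\left(0,0 \right)} \right)} \left(-84\right)} = - \frac{3866}{\left(-778 + 1726\right) \left(1231 + 2220\right)} - \frac{4970}{\frac{3}{-9 + \left(-10 + \left(-1 + 0\right)\right)^{2}} \left(-84\right)} = - \frac{3866}{948 \cdot 3451} - \frac{4970}{\frac{3}{-9 + \left(-10 - 1\right)^{2}} \left(-84\right)} = - \frac{3866}{3271548} - \frac{4970}{\frac{3}{-9 + \left(-11\right)^{2}} \left(-84\right)} = \left(-3866\right) \frac{1}{3271548} - \frac{4970}{\frac{3}{-9 + 121} \left(-84\right)} = - \frac{1933}{1635774} - \frac{4970}{\frac{3}{112} \left(-84\right)} = - \frac{1933}{1635774} - \frac{4970}{- \frac{9}{4}} = - \frac{1933}{1635774} - - \frac{19880}{9} = - \frac{1933}{1635774} + \frac{19880}{9} = \frac{10839723241}{4907322}$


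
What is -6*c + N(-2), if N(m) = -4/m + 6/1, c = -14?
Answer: 92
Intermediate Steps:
N(m) = 6 - 4/m (N(m) = -4/m + 6*1 = -4/m + 6 = 6 - 4/m)
-6*c + N(-2) = -6*(-14) + (6 - 4/(-2)) = 84 + (6 - 4*(-½)) = 84 + (6 + 2) = 84 + 8 = 92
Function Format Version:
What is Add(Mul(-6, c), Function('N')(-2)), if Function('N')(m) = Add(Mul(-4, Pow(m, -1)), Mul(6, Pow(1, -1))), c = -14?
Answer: 92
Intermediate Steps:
Function('N')(m) = Add(6, Mul(-4, Pow(m, -1))) (Function('N')(m) = Add(Mul(-4, Pow(m, -1)), Mul(6, 1)) = Add(Mul(-4, Pow(m, -1)), 6) = Add(6, Mul(-4, Pow(m, -1))))
Add(Mul(-6, c), Function('N')(-2)) = Add(Mul(-6, -14), Add(6, Mul(-4, Pow(-2, -1)))) = Add(84, Add(6, Mul(-4, Rational(-1, 2)))) = Add(84, Add(6, 2)) = Add(84, 8) = 92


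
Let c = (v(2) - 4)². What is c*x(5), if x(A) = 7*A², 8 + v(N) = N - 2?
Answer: 25200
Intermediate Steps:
v(N) = -10 + N (v(N) = -8 + (N - 2) = -8 + (-2 + N) = -10 + N)
c = 144 (c = ((-10 + 2) - 4)² = (-8 - 4)² = (-12)² = 144)
c*x(5) = 144*(7*5²) = 144*(7*25) = 144*175 = 25200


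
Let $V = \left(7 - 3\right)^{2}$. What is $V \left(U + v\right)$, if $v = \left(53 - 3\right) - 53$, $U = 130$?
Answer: $2032$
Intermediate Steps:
$v = -3$ ($v = 50 - 53 = -3$)
$V = 16$ ($V = \left(7 - 3\right)^{2} = 4^{2} = 16$)
$V \left(U + v\right) = 16 \left(130 - 3\right) = 16 \cdot 127 = 2032$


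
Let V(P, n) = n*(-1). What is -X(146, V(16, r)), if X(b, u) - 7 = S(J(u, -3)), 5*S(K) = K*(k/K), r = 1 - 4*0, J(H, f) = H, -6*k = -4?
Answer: -107/15 ≈ -7.1333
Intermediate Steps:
k = ⅔ (k = -⅙*(-4) = ⅔ ≈ 0.66667)
r = 1 (r = 1 + 0 = 1)
S(K) = 2/15 (S(K) = (K*(2/(3*K)))/5 = (⅕)*(⅔) = 2/15)
V(P, n) = -n
X(b, u) = 107/15 (X(b, u) = 7 + 2/15 = 107/15)
-X(146, V(16, r)) = -1*107/15 = -107/15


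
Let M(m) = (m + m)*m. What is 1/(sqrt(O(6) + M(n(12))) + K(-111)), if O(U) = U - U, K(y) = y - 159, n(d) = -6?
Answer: -15/4046 - sqrt(2)/12138 ≈ -0.0038239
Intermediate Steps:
K(y) = -159 + y
O(U) = 0
M(m) = 2*m**2 (M(m) = (2*m)*m = 2*m**2)
1/(sqrt(O(6) + M(n(12))) + K(-111)) = 1/(sqrt(0 + 2*(-6)**2) + (-159 - 111)) = 1/(sqrt(0 + 2*36) - 270) = 1/(sqrt(0 + 72) - 270) = 1/(sqrt(72) - 270) = 1/(6*sqrt(2) - 270) = 1/(-270 + 6*sqrt(2))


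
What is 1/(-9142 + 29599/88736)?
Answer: -88736/811194913 ≈ -0.00010939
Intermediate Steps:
1/(-9142 + 29599/88736) = 1/(-811194913/88736) = -88736/811194913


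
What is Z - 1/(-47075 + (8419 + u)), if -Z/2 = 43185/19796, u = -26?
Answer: -59659724/13674087 ≈ -4.3630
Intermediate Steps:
Z = -43185/9898 (Z = -86370/19796 = -2*43185/19796 = -43185/9898 ≈ -4.3630)
Z - 1/(-47075 + (8419 + u)) = -43185/9898 - 1/(-47075 + (8419 - 26)) = -43185/9898 - 1/(-47075 + 8393) = -43185/9898 - 1/(-38682) = -43185/9898 - 1*(-1/38682) = -43185/9898 + 1/38682 = -59659724/13674087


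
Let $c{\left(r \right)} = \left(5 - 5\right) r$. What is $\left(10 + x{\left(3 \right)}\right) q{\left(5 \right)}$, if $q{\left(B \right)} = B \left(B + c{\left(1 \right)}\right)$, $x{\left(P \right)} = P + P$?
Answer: $400$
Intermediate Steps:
$x{\left(P \right)} = 2 P$
$c{\left(r \right)} = 0$ ($c{\left(r \right)} = 0 r = 0$)
$q{\left(B \right)} = B^{2}$ ($q{\left(B \right)} = B \left(B + 0\right) = B B = B^{2}$)
$\left(10 + x{\left(3 \right)}\right) q{\left(5 \right)} = \left(10 + 2 \cdot 3\right) 5^{2} = \left(10 + 6\right) 25 = 16 \cdot 25 = 400$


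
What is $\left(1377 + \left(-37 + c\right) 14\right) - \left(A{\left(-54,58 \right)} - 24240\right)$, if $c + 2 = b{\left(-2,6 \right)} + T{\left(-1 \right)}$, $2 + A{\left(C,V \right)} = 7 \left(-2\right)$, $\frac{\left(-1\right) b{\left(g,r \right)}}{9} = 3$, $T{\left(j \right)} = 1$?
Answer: $24723$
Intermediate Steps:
$b{\left(g,r \right)} = -27$ ($b{\left(g,r \right)} = \left(-9\right) 3 = -27$)
$A{\left(C,V \right)} = -16$ ($A{\left(C,V \right)} = -2 + 7 \left(-2\right) = -2 - 14 = -16$)
$c = -28$ ($c = -2 + \left(-27 + 1\right) = -2 - 26 = -28$)
$\left(1377 + \left(-37 + c\right) 14\right) - \left(A{\left(-54,58 \right)} - 24240\right) = \left(1377 + \left(-37 - 28\right) 14\right) - \left(-16 - 24240\right) = \left(1377 - 910\right) - \left(-16 - 24240\right) = \left(1377 - 910\right) - -24256 = 467 + 24256 = 24723$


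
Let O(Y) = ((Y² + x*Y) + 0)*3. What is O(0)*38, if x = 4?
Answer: 0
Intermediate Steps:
O(Y) = 3*Y² + 12*Y (O(Y) = ((Y² + 4*Y) + 0)*3 = (Y² + 4*Y)*3 = 3*Y² + 12*Y)
O(0)*38 = (3*0*(4 + 0))*38 = (3*0*4)*38 = 0*38 = 0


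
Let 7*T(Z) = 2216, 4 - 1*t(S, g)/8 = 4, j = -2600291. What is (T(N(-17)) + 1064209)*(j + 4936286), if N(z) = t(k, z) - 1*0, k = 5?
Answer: 17407084885605/7 ≈ 2.4867e+12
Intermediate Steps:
t(S, g) = 0 (t(S, g) = 32 - 8*4 = 32 - 32 = 0)
N(z) = 0 (N(z) = 0 - 1*0 = 0 + 0 = 0)
T(Z) = 2216/7 (T(Z) = (1/7)*2216 = 2216/7)
(T(N(-17)) + 1064209)*(j + 4936286) = (2216/7 + 1064209)*(-2600291 + 4936286) = (7451679/7)*2335995 = 17407084885605/7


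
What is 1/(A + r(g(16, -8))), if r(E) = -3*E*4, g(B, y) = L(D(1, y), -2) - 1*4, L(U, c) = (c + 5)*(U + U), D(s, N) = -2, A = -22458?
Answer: -1/22266 ≈ -4.4912e-5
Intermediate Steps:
L(U, c) = 2*U*(5 + c) (L(U, c) = (5 + c)*(2*U) = 2*U*(5 + c))
g(B, y) = -16 (g(B, y) = 2*(-2)*(5 - 2) - 1*4 = 2*(-2)*3 - 4 = -12 - 4 = -16)
r(E) = -12*E
1/(A + r(g(16, -8))) = 1/(-22458 - 12*(-16)) = 1/(-22458 + 192) = 1/(-22266) = -1/22266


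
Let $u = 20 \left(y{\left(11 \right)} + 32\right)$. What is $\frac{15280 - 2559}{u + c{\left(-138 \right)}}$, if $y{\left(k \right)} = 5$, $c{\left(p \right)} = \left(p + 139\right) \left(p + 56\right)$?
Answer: $\frac{12721}{658} \approx 19.333$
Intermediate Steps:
$c{\left(p \right)} = \left(56 + p\right) \left(139 + p\right)$ ($c{\left(p \right)} = \left(139 + p\right) \left(56 + p\right) = \left(56 + p\right) \left(139 + p\right)$)
$u = 740$ ($u = 20 \left(5 + 32\right) = 20 \cdot 37 = 740$)
$\frac{15280 - 2559}{u + c{\left(-138 \right)}} = \frac{15280 - 2559}{740 + \left(7784 + \left(-138\right)^{2} + 195 \left(-138\right)\right)} = \frac{15280 - 2559}{740 + \left(7784 + 19044 - 26910\right)} = \frac{12721}{740 - 82} = \frac{12721}{658}$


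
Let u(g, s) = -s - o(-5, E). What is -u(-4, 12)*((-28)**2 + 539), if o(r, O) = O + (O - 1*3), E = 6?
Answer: 27783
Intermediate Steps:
o(r, O) = -3 + 2*O (o(r, O) = O + (O - 3) = O + (-3 + O) = -3 + 2*O)
u(g, s) = -9 - s (u(g, s) = -s - (-3 + 2*6) = -s - (-3 + 12) = -s - 1*9 = -s - 9 = -9 - s)
-u(-4, 12)*((-28)**2 + 539) = -(-9 - 1*12)*((-28)**2 + 539) = -(-9 - 12)*(784 + 539) = -(-21)*1323 = -1*(-27783) = 27783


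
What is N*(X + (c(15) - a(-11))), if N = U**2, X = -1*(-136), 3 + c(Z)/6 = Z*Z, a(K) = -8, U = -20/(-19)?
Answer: 590400/361 ≈ 1635.5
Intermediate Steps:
U = 20/19 (U = -20*(-1/19) = 20/19 ≈ 1.0526)
c(Z) = -18 + 6*Z**2 (c(Z) = -18 + 6*(Z*Z) = -18 + 6*Z**2)
X = 136
N = 400/361 (N = (20/19)**2 = 400/361 ≈ 1.1080)
N*(X + (c(15) - a(-11))) = 400*(136 + ((-18 + 6*15**2) - 1*(-8)))/361 = 400*(136 + ((-18 + 6*225) + 8))/361 = 400*(136 + ((-18 + 1350) + 8))/361 = 400*(136 + (1332 + 8))/361 = 400*(136 + 1340)/361 = (400/361)*1476 = 590400/361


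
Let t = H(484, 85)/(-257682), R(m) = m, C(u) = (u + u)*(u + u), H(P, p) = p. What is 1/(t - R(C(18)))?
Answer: -257682/333955957 ≈ -0.00077160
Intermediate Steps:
C(u) = 4*u**2 (C(u) = (2*u)*(2*u) = 4*u**2)
t = -85/257682 (t = 85/(-257682) = 85*(-1/257682) = -85/257682 ≈ -0.00032986)
1/(t - R(C(18))) = 1/(-85/257682 - 4*18**2) = 1/(-85/257682 - 4*324) = 1/(-85/257682 - 1*1296) = 1/(-85/257682 - 1296) = 1/(-333955957/257682) = -257682/333955957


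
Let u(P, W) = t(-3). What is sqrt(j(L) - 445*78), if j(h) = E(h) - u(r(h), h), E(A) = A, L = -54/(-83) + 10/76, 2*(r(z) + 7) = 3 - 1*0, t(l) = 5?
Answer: I*sqrt(345327180022)/3154 ≈ 186.32*I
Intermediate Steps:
r(z) = -11/2 (r(z) = -7 + (3 - 1*0)/2 = -7 + (3 + 0)/2 = -7 + (1/2)*3 = -7 + 3/2 = -11/2)
u(P, W) = 5
L = 2467/3154 (L = -54*(-1/83) + 10*(1/76) = 54/83 + 5/38 = 2467/3154 ≈ 0.78218)
j(h) = -5 + h (j(h) = h - 1*5 = h - 5 = -5 + h)
sqrt(j(L) - 445*78) = sqrt((-5 + 2467/3154) - 445*78) = sqrt(-13303/3154 - 34710) = sqrt(-109488643/3154) = I*sqrt(345327180022)/3154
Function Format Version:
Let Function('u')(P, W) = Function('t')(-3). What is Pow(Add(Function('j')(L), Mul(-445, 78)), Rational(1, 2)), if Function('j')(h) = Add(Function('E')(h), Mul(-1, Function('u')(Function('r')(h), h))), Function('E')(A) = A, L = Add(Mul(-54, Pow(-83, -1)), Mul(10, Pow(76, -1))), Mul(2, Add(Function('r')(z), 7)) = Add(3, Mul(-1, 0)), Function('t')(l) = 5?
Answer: Mul(Rational(1, 3154), I, Pow(345327180022, Rational(1, 2))) ≈ Mul(186.32, I)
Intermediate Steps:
Function('r')(z) = Rational(-11, 2) (Function('r')(z) = Add(-7, Mul(Rational(1, 2), Add(3, Mul(-1, 0)))) = Add(-7, Mul(Rational(1, 2), Add(3, 0))) = Add(-7, Mul(Rational(1, 2), 3)) = Add(-7, Rational(3, 2)) = Rational(-11, 2))
Function('u')(P, W) = 5
L = Rational(2467, 3154) (L = Add(Mul(-54, Rational(-1, 83)), Mul(10, Rational(1, 76))) = Add(Rational(54, 83), Rational(5, 38)) = Rational(2467, 3154) ≈ 0.78218)
Function('j')(h) = Add(-5, h) (Function('j')(h) = Add(h, Mul(-1, 5)) = Add(h, -5) = Add(-5, h))
Pow(Add(Function('j')(L), Mul(-445, 78)), Rational(1, 2)) = Pow(Add(Add(-5, Rational(2467, 3154)), Mul(-445, 78)), Rational(1, 2)) = Pow(Add(Rational(-13303, 3154), -34710), Rational(1, 2)) = Pow(Rational(-109488643, 3154), Rational(1, 2)) = Mul(Rational(1, 3154), I, Pow(345327180022, Rational(1, 2)))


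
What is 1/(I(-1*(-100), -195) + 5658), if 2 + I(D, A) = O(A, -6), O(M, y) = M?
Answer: 1/5461 ≈ 0.00018312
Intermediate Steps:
I(D, A) = -2 + A
1/(I(-1*(-100), -195) + 5658) = 1/((-2 - 195) + 5658) = 1/(-197 + 5658) = 1/5461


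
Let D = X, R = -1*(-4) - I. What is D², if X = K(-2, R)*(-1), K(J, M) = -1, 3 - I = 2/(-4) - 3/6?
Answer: 1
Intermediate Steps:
I = 4 (I = 3 - (2/(-4) - 3/6) = 3 - (2*(-¼) - 3*⅙) = 3 - (-½ - ½) = 3 - 1*(-1) = 3 + 1 = 4)
R = 0 (R = -1*(-4) - 1*4 = 4 - 4 = 0)
X = 1 (X = -1*(-1) = 1)
D = 1
D² = 1² = 1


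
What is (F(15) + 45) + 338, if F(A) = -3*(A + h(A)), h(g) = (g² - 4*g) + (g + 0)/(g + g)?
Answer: -317/2 ≈ -158.50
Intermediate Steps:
h(g) = ½ + g² - 4*g (h(g) = (g² - 4*g) + g/((2*g)) = (g² - 4*g) + g*(1/(2*g)) = (g² - 4*g) + ½ = ½ + g² - 4*g)
F(A) = -3/2 - 3*A² + 9*A (F(A) = -3*(A + (½ + A² - 4*A)) = -3*(½ + A² - 3*A) = -3/2 - 3*A² + 9*A)
(F(15) + 45) + 338 = ((-3/2 - 3*15² + 9*15) + 45) + 338 = ((-3/2 - 3*225 + 135) + 45) + 338 = ((-3/2 - 675 + 135) + 45) + 338 = (-1083/2 + 45) + 338 = -993/2 + 338 = -317/2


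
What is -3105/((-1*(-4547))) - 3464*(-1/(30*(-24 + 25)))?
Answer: 7828829/68205 ≈ 114.78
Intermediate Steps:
-3105/((-1*(-4547))) - 3464*(-1/(30*(-24 + 25))) = -3105/4547 - 3464/((-30*1)) = -3105*1/4547 - 3464/(-30) = -3105/4547 - 3464*(-1/30) = -3105/4547 + 1732/15 = 7828829/68205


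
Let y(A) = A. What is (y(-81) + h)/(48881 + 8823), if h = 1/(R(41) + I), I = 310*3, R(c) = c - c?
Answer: -75329/53664720 ≈ -0.0014037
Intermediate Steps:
R(c) = 0
I = 930
h = 1/930 (h = 1/(0 + 930) = 1/930 ≈ 0.0010753)
(y(-81) + h)/(48881 + 8823) = (-81 + 1/930)/(48881 + 8823) = -75329/930/57704 = -75329/930*1/57704 = -75329/53664720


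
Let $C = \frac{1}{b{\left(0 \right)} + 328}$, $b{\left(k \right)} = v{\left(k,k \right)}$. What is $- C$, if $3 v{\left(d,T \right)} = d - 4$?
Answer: $- \frac{3}{980} \approx -0.0030612$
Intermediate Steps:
$v{\left(d,T \right)} = - \frac{4}{3} + \frac{d}{3}$ ($v{\left(d,T \right)} = \frac{d - 4}{3} = \frac{-4 + d}{3} = - \frac{4}{3} + \frac{d}{3}$)
$b{\left(k \right)} = - \frac{4}{3} + \frac{k}{3}$
$C = \frac{3}{980}$ ($C = \frac{1}{\left(- \frac{4}{3} + \frac{1}{3} \cdot 0\right) + 328} = \frac{1}{\left(- \frac{4}{3} + 0\right) + 328} = \frac{1}{- \frac{4}{3} + 328} = \frac{1}{\frac{980}{3}} = \frac{3}{980} \approx 0.0030612$)
$- C = \left(-1\right) \frac{3}{980} = - \frac{3}{980}$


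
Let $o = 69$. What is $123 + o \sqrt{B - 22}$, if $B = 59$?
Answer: $123 + 69 \sqrt{37} \approx 542.71$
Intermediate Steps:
$123 + o \sqrt{B - 22} = 123 + 69 \sqrt{59 - 22} = 123 + 69 \sqrt{37}$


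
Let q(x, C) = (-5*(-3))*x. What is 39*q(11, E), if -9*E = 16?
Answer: 6435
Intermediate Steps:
E = -16/9 (E = -⅑*16 = -16/9 ≈ -1.7778)
q(x, C) = 15*x
39*q(11, E) = 39*(15*11) = 39*165 = 6435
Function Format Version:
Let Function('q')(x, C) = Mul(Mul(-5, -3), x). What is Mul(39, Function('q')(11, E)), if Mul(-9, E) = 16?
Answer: 6435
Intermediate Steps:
E = Rational(-16, 9) (E = Mul(Rational(-1, 9), 16) = Rational(-16, 9) ≈ -1.7778)
Function('q')(x, C) = Mul(15, x)
Mul(39, Function('q')(11, E)) = Mul(39, Mul(15, 11)) = Mul(39, 165) = 6435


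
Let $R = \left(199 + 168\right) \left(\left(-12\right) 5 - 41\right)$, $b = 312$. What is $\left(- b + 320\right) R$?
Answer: $-296536$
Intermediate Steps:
$R = -37067$ ($R = 367 \left(-60 - 41\right) = 367 \left(-101\right) = -37067$)
$\left(- b + 320\right) R = \left(\left(-1\right) 312 + 320\right) \left(-37067\right) = \left(-312 + 320\right) \left(-37067\right) = 8 \left(-37067\right) = -296536$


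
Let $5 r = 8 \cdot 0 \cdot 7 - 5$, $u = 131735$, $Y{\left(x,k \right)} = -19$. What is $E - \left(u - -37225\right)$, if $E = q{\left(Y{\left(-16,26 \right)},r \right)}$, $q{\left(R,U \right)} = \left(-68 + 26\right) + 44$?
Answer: $-168958$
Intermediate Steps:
$r = -1$ ($r = \frac{8 \cdot 0 \cdot 7 - 5}{5} = \frac{8 \cdot 0 - 5}{5} = \frac{0 - 5}{5} = \frac{1}{5} \left(-5\right) = -1$)
$q{\left(R,U \right)} = 2$ ($q{\left(R,U \right)} = -42 + 44 = 2$)
$E = 2$
$E - \left(u - -37225\right) = 2 - \left(131735 - -37225\right) = 2 - \left(131735 + 37225\right) = 2 - 168960 = -168958$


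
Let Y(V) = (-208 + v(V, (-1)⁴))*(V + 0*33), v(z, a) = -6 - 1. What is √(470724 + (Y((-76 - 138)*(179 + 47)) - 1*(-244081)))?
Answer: 3*√1234785 ≈ 3333.6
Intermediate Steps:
v(z, a) = -7
Y(V) = -215*V (Y(V) = (-208 - 7)*(V + 0*33) = -215*(V + 0) = -215*V)
√(470724 + (Y((-76 - 138)*(179 + 47)) - 1*(-244081))) = √(470724 + (-215*(-76 - 138)*(179 + 47) - 1*(-244081))) = √(470724 + (-(-46010)*226 + 244081)) = √(470724 + (-215*(-48364) + 244081)) = √(470724 + (10398260 + 244081)) = √(470724 + 10642341) = √11113065 = 3*√1234785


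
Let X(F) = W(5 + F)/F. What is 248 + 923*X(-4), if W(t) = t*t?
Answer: 69/4 ≈ 17.250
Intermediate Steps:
W(t) = t²
X(F) = (5 + F)²/F
248 + 923*X(-4) = 248 + 923*((5 - 4)²/(-4)) = 248 + 923*(-¼*1²) = 248 + 923*(-¼*1) = 248 + 923*(-¼) = 248 - 923/4 = 69/4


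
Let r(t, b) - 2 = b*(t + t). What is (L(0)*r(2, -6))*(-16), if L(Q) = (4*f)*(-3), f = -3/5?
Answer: 12672/5 ≈ 2534.4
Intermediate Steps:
r(t, b) = 2 + 2*b*t (r(t, b) = 2 + b*(t + t) = 2 + b*(2*t) = 2 + 2*b*t)
f = -⅗ (f = -3*⅕ = -⅗ ≈ -0.60000)
L(Q) = 36/5 (L(Q) = (4*(-⅗))*(-3) = -12/5*(-3) = 36/5)
(L(0)*r(2, -6))*(-16) = (36*(2 + 2*(-6)*2)/5)*(-16) = (36*(2 - 24)/5)*(-16) = ((36/5)*(-22))*(-16) = -792/5*(-16) = 12672/5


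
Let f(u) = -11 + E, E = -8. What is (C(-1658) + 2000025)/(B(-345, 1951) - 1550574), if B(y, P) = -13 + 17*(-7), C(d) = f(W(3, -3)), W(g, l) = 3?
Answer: -1000003/775353 ≈ -1.2897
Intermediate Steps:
f(u) = -19 (f(u) = -11 - 8 = -19)
C(d) = -19
B(y, P) = -132 (B(y, P) = -13 - 119 = -132)
(C(-1658) + 2000025)/(B(-345, 1951) - 1550574) = (-19 + 2000025)/(-132 - 1550574) = 2000006/(-1550706) = 2000006*(-1/1550706) = -1000003/775353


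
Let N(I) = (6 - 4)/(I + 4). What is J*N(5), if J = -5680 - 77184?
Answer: -165728/9 ≈ -18414.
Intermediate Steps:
N(I) = 2/(4 + I)
J = -82864
J*N(5) = -165728/(4 + 5) = -165728/9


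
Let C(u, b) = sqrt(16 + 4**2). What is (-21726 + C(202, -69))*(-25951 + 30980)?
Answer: -109260054 + 20116*sqrt(2) ≈ -1.0923e+8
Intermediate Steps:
C(u, b) = 4*sqrt(2) (C(u, b) = sqrt(16 + 16) = sqrt(32) = 4*sqrt(2))
(-21726 + C(202, -69))*(-25951 + 30980) = (-21726 + 4*sqrt(2))*(-25951 + 30980) = (-21726 + 4*sqrt(2))*5029 = -109260054 + 20116*sqrt(2)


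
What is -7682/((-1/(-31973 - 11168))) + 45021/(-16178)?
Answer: -5361537467857/16178 ≈ -3.3141e+8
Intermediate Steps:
-7682/((-1/(-31973 - 11168))) + 45021/(-16178) = -7682/((-1/(-43141))) + 45021*(-1/16178) = -7682/((-1*(-1/43141))) - 45021/16178 = -7682/1/43141 - 45021/16178 = -7682*43141 - 45021/16178 = -331409162 - 45021/16178 = -5361537467857/16178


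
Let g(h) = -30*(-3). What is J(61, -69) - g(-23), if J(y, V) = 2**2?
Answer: -86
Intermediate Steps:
g(h) = 90
J(y, V) = 4
J(61, -69) - g(-23) = 4 - 1*90 = 4 - 90 = -86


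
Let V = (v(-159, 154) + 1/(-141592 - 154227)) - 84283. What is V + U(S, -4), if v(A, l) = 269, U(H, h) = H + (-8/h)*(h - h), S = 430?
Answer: -24725735297/295819 ≈ -83584.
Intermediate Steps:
U(H, h) = H (U(H, h) = H - 8/h*0 = H + 0 = H)
V = -24852937467/295819 (V = (269 + 1/(-141592 - 154227)) - 84283 = (269 + 1/(-295819)) - 84283 = (269 - 1/295819) - 84283 = 79575310/295819 - 84283 = -24852937467/295819 ≈ -84014.)
V + U(S, -4) = -24852937467/295819 + 430 = -24725735297/295819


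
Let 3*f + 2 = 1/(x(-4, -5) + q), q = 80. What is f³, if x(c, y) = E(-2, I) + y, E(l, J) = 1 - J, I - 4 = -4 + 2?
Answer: -117649/405224 ≈ -0.29033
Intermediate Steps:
I = 2 (I = 4 + (-4 + 2) = 4 - 2 = 2)
x(c, y) = -1 + y (x(c, y) = (1 - 1*2) + y = (1 - 2) + y = -1 + y)
f = -49/74 (f = -⅔ + 1/(3*((-1 - 5) + 80)) = -⅔ + 1/(3*(-6 + 80)) = -⅔ + (⅓)/74 = -⅔ + (⅓)*(1/74) = -⅔ + 1/222 = -49/74 ≈ -0.66216)
f³ = (-49/74)³ = -117649/405224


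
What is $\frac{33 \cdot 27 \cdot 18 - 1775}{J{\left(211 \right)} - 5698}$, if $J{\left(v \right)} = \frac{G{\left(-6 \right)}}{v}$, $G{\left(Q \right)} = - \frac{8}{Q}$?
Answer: $- \frac{9028479}{3606830} \approx -2.5032$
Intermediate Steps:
$J{\left(v \right)} = \frac{4}{3 v}$ ($J{\left(v \right)} = \frac{\left(-8\right) \frac{1}{-6}}{v} = \frac{\left(-8\right) \left(- \frac{1}{6}\right)}{v} = \frac{4}{3 v}$)
$\frac{33 \cdot 27 \cdot 18 - 1775}{J{\left(211 \right)} - 5698} = \frac{33 \cdot 27 \cdot 18 - 1775}{\frac{4}{3 \cdot 211} - 5698} = \frac{891 \cdot 18 - 1775}{\frac{4}{3} \cdot \frac{1}{211} - 5698} = \frac{16038 - 1775}{\frac{4}{633} - 5698} = \frac{14263}{- \frac{3606830}{633}} = 14263 \left(- \frac{633}{3606830}\right) = - \frac{9028479}{3606830}$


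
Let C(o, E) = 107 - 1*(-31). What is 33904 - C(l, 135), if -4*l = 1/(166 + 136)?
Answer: 33766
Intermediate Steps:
l = -1/1208 (l = -1/(4*(166 + 136)) = -¼/302 = -¼*1/302 = -1/1208 ≈ -0.00082781)
C(o, E) = 138 (C(o, E) = 107 + 31 = 138)
33904 - C(l, 135) = 33904 - 1*138 = 33904 - 138 = 33766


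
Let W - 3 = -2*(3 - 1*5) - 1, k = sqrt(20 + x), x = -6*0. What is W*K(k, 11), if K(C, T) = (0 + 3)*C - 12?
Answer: -72 + 36*sqrt(5) ≈ 8.4984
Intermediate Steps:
x = 0
k = 2*sqrt(5) (k = sqrt(20 + 0) = sqrt(20) = 2*sqrt(5) ≈ 4.4721)
W = 6 (W = 3 + (-2*(3 - 1*5) - 1) = 3 + (-2*(3 - 5) - 1) = 3 + (-2*(-2) - 1) = 3 + (4 - 1) = 3 + 3 = 6)
K(C, T) = -12 + 3*C (K(C, T) = 3*C - 12 = -12 + 3*C)
W*K(k, 11) = 6*(-12 + 3*(2*sqrt(5))) = 6*(-12 + 6*sqrt(5)) = -72 + 36*sqrt(5)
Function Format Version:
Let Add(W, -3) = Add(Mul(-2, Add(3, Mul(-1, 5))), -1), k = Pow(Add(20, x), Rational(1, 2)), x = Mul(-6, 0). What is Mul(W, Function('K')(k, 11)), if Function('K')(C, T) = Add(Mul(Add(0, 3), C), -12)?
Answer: Add(-72, Mul(36, Pow(5, Rational(1, 2)))) ≈ 8.4984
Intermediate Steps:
x = 0
k = Mul(2, Pow(5, Rational(1, 2))) (k = Pow(Add(20, 0), Rational(1, 2)) = Pow(20, Rational(1, 2)) = Mul(2, Pow(5, Rational(1, 2))) ≈ 4.4721)
W = 6 (W = Add(3, Add(Mul(-2, Add(3, Mul(-1, 5))), -1)) = Add(3, Add(Mul(-2, Add(3, -5)), -1)) = Add(3, Add(Mul(-2, -2), -1)) = Add(3, Add(4, -1)) = Add(3, 3) = 6)
Function('K')(C, T) = Add(-12, Mul(3, C)) (Function('K')(C, T) = Add(Mul(3, C), -12) = Add(-12, Mul(3, C)))
Mul(W, Function('K')(k, 11)) = Mul(6, Add(-12, Mul(3, Mul(2, Pow(5, Rational(1, 2)))))) = Mul(6, Add(-12, Mul(6, Pow(5, Rational(1, 2))))) = Add(-72, Mul(36, Pow(5, Rational(1, 2))))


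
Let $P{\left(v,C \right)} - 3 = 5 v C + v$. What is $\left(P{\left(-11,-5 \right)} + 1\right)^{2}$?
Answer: $71824$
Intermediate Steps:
$P{\left(v,C \right)} = 3 + v + 5 C v$ ($P{\left(v,C \right)} = 3 + \left(5 v C + v\right) = 3 + \left(5 C v + v\right) = 3 + \left(v + 5 C v\right) = 3 + v + 5 C v$)
$\left(P{\left(-11,-5 \right)} + 1\right)^{2} = \left(\left(3 - 11 + 5 \left(-5\right) \left(-11\right)\right) + 1\right)^{2} = \left(\left(3 - 11 + 275\right) + 1\right)^{2} = \left(267 + 1\right)^{2} = 268^{2} = 71824$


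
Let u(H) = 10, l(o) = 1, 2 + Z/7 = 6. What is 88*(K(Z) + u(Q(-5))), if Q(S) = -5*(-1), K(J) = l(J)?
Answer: 968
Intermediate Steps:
Z = 28 (Z = -14 + 7*6 = -14 + 42 = 28)
K(J) = 1
Q(S) = 5
88*(K(Z) + u(Q(-5))) = 88*(1 + 10) = 88*11 = 968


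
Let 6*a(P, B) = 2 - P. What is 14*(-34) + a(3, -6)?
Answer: -2857/6 ≈ -476.17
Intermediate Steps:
a(P, B) = 1/3 - P/6 (a(P, B) = (2 - P)/6 = 1/3 - P/6)
14*(-34) + a(3, -6) = 14*(-34) + (1/3 - 1/6*3) = -476 + (1/3 - 1/2) = -476 - 1/6 = -2857/6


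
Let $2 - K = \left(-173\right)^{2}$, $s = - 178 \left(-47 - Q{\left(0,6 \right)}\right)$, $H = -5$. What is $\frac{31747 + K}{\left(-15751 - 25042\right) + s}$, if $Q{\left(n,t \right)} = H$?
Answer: $- \frac{1820}{33317} \approx -0.054627$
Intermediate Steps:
$Q{\left(n,t \right)} = -5$
$s = 7476$ ($s = - 178 \left(-47 - -5\right) = - 178 \left(-47 + 5\right) = \left(-178\right) \left(-42\right) = 7476$)
$K = -29927$ ($K = 2 - \left(-173\right)^{2} = 2 - 29929 = -29927$)
$\frac{31747 + K}{\left(-15751 - 25042\right) + s} = \frac{31747 - 29927}{\left(-15751 - 25042\right) + 7476} = \frac{1820}{\left(-15751 - 25042\right) + 7476} = \frac{1820}{-40793 + 7476} = \frac{1820}{-33317} = 1820 \left(- \frac{1}{33317}\right) = - \frac{1820}{33317}$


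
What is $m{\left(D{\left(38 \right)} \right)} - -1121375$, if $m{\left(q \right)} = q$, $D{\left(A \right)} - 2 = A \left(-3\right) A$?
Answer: $1117045$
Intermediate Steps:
$D{\left(A \right)} = 2 - 3 A^{2}$ ($D{\left(A \right)} = 2 + A \left(-3\right) A = 2 + - 3 A A = 2 - 3 A^{2}$)
$m{\left(D{\left(38 \right)} \right)} - -1121375 = \left(2 - 3 \cdot 38^{2}\right) - -1121375 = \left(2 - 4332\right) + 1121375 = -4330 + 1121375 = 1117045$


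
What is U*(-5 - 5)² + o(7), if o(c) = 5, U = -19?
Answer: -1895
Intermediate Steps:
U*(-5 - 5)² + o(7) = -19*(-5 - 5)² + 5 = -19*(-10)² + 5 = -19*100 + 5 = -1900 + 5 = -1895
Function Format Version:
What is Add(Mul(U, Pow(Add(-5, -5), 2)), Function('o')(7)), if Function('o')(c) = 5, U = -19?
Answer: -1895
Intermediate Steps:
Add(Mul(U, Pow(Add(-5, -5), 2)), Function('o')(7)) = Add(Mul(-19, Pow(Add(-5, -5), 2)), 5) = Add(Mul(-19, Pow(-10, 2)), 5) = Add(Mul(-19, 100), 5) = Add(-1900, 5) = -1895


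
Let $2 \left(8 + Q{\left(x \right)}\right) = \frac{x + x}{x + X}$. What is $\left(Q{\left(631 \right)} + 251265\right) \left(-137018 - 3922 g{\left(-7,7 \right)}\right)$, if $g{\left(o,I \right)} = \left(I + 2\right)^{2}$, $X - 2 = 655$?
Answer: $- \frac{36787463372725}{322} \approx -1.1425 \cdot 10^{11}$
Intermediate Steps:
$X = 657$ ($X = 2 + 655 = 657$)
$Q{\left(x \right)} = -8 + \frac{x}{657 + x}$ ($Q{\left(x \right)} = -8 + \frac{\left(x + x\right) \frac{1}{x + 657}}{2} = -8 + \frac{2 x \frac{1}{657 + x}}{2} = -8 + \frac{x}{657 + x}$)
$g{\left(o,I \right)} = \left(2 + I\right)^{2}$
$\left(Q{\left(631 \right)} + 251265\right) \left(-137018 - 3922 g{\left(-7,7 \right)}\right) = \left(\frac{-5256 - 4417}{657 + 631} + 251265\right) \left(-137018 - 3922 \left(2 + 7\right)^{2}\right) = \left(\frac{-5256 - 4417}{1288} + 251265\right) \left(-137018 - 3922 \cdot 9^{2}\right) = \left(\frac{1}{1288} \left(-9673\right) + 251265\right) \left(-137018 - 317682\right) = \left(- \frac{9673}{1288} + 251265\right) \left(-137018 - 317682\right) = \frac{323619647}{1288} \left(-454700\right) = - \frac{36787463372725}{322}$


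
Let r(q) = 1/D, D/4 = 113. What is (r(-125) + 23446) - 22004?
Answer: 651785/452 ≈ 1442.0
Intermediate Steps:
D = 452 (D = 4*113 = 452)
r(q) = 1/452
(r(-125) + 23446) - 22004 = (1/452 + 23446) - 22004 = 10597593/452 - 22004 = 651785/452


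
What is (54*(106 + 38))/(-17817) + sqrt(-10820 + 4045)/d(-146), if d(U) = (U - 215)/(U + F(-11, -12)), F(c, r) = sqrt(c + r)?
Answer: -2592/5939 + 5*sqrt(6233)/361 + 730*I*sqrt(271)/361 ≈ 0.65704 + 33.289*I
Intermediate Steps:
d(U) = (-215 + U)/(U + I*sqrt(23)) (d(U) = (U - 215)/(U + sqrt(-11 - 12)) = (-215 + U)/(U + sqrt(-23)) = (-215 + U)/(U + I*sqrt(23)))
(54*(106 + 38))/(-17817) + sqrt(-10820 + 4045)/d(-146) = (54*(106 + 38))/(-17817) + sqrt(-10820 + 4045)/(((-215 - 146)/(-146 + I*sqrt(23)))) = (54*144)*(-1/17817) + sqrt(-6775)/((-361/(-146 + I*sqrt(23)))) = 7776*(-1/17817) + (5*I*sqrt(271))/((-361/(-146 + I*sqrt(23)))) = -2592/5939 + (5*I*sqrt(271))*(146/361 - I*sqrt(23)/361) = -2592/5939 + 5*I*sqrt(271)*(146/361 - I*sqrt(23)/361)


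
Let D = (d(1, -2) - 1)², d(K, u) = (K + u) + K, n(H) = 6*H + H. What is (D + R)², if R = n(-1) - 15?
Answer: 441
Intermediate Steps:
n(H) = 7*H
d(K, u) = u + 2*K
R = -22 (R = 7*(-1) - 15 = -7 - 15 = -22)
D = 1 (D = ((-2 + 2*1) - 1)² = ((-2 + 2) - 1)² = (0 - 1)² = (-1)² = 1)
(D + R)² = (1 - 22)² = (-21)² = 441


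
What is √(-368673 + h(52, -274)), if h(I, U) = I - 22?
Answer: I*√368643 ≈ 607.16*I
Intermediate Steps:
h(I, U) = -22 + I
√(-368673 + h(52, -274)) = √(-368673 + (-22 + 52)) = √(-368673 + 30) = √(-368643) = I*√368643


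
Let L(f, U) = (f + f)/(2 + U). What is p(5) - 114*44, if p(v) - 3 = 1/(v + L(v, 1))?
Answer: -125322/25 ≈ -5012.9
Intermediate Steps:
L(f, U) = 2*f/(2 + U) (L(f, U) = (2*f)/(2 + U) = 2*f/(2 + U))
p(v) = 3 + 3/(5*v) (p(v) = 3 + 1/(v + 2*v/(2 + 1)) = 3 + 1/(v + 2*v/3) = 3 + 1/(5*v/3) = 3 + 3/(5*v))
p(5) - 114*44 = (3 + (⅗)/5) - 114*44 = (3 + (⅗)*(⅕)) - 5016 = (3 + 3/25) - 5016 = 78/25 - 5016 = -125322/25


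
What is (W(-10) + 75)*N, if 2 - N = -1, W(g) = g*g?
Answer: 525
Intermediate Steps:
W(g) = g**2
N = 3 (N = 2 - 1*(-1) = 2 + 1 = 3)
(W(-10) + 75)*N = ((-10)**2 + 75)*3 = (100 + 75)*3 = 175*3 = 525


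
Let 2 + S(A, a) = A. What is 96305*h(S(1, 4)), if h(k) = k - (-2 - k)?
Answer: 0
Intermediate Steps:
S(A, a) = -2 + A
h(k) = 2 + 2*k (h(k) = k + (2 + k) = 2 + 2*k)
96305*h(S(1, 4)) = 96305*(2 + 2*(-2 + 1)) = 96305*(2 + 2*(-1)) = 96305*(2 - 2) = 96305*0 = 0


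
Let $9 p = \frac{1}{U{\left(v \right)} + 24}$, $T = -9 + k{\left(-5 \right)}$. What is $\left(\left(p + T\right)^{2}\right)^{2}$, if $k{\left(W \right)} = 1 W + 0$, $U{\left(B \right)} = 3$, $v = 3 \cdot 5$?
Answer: $\frac{133790885373601}{3486784401} \approx 38371.0$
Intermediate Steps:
$v = 15$
$k{\left(W \right)} = W$ ($k{\left(W \right)} = W + 0 = W$)
$T = -14$ ($T = -9 - 5 = -14$)
$p = \frac{1}{243}$ ($p = \frac{1}{9 \left(3 + 24\right)} = \frac{1}{9 \cdot 27} = \frac{1}{9} \cdot \frac{1}{27} = \frac{1}{243} \approx 0.0041152$)
$\left(\left(p + T\right)^{2}\right)^{2} = \left(\left(\frac{1}{243} - 14\right)^{2}\right)^{2} = \left(\left(- \frac{3401}{243}\right)^{2}\right)^{2} = \left(\frac{11566801}{59049}\right)^{2} = \frac{133790885373601}{3486784401}$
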